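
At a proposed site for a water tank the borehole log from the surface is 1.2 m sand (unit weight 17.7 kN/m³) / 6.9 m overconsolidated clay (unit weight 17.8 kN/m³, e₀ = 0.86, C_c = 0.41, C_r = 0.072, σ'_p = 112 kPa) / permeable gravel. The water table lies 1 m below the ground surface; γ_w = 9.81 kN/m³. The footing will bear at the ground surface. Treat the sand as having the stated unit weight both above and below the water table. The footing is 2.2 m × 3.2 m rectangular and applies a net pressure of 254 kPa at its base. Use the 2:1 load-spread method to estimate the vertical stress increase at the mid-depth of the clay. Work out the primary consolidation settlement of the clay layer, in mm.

S_c ≈ 62.2 mm

Mid-depth of clay below the ground surface: z = 1.2 + 6.9/2 = 4.65 m.
Total vertical stress at mid-clay: σ_v = 17.7×1.2 + 17.8×3.45 = 82.65 kPa.
Pore pressure: u = 9.81×(4.65 − 1) = 35.806 kPa.
Initial effective stress: σ'_0 = σ_v − u = 82.65 − 35.806 = 46.844 kPa.
Stress increase at mid-clay by the 2:1 spreading method:
Δσ = qBL/((B+z)(L+z)) = 254×2.2×3.2/((2.2+4.65)(3.2+4.65)) = 33.254 kPa
Final effective stress: σ'_f = 46.844 + 33.254 = 80.098 kPa.
σ'_f = 80.098 ≤ σ'_p = 112 kPa, so the clay remains overconsolidated and only the recompression index applies:
S_c = C_r·H/(1+e₀)·log₁₀(σ'_f/σ'_0) = 0.072×6.9/1.86×log₁₀(80.098/46.844)
    = 0.2671 × 0.23297 = 0.06223 m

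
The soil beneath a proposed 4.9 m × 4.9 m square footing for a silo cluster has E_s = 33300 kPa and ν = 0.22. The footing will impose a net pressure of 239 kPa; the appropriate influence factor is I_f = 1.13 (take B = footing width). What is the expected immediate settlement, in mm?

Immediate (elastic) settlement: S_e = q·B·(1−ν²)/E_s · I_f.
S_e = 239 × 4.9 × (1 − 0.22²) / 33300 × 1.13
    = 239 × 4.9 × 0.9516 / 33300 × 1.13
    = 0.03782 m = 37.82 mm

S_e ≈ 37.8 mm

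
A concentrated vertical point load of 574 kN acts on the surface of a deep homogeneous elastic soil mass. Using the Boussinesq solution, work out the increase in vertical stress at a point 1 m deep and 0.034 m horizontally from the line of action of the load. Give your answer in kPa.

Boussinesq vertical stress below a point load on an elastic half-space:
Δσ_z = 3P/(2πz²) · [1 + (r/z)²]^(−5/2)
r/z = 0.034/1 = 0.034; [1+(r/z)²]^(−5/2) = 0.99712.
Δσ_z = 3×574/(2π×1²) × 0.99712 = 274.06 × 0.99712 = 273.3 kPa

Δσ_z ≈ 273 kPa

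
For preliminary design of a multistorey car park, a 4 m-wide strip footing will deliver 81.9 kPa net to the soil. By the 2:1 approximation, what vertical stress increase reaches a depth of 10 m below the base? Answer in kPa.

Δσ_z ≈ 23.4 kPa

By the 2:1 method the load spreads at 1 horizontal : 2 vertical, so at depth z the loaded area has grown by z in each plan dimension:
Δσ = qB/(B+z) = 81.9×4/(4+10) = 23.4 kPa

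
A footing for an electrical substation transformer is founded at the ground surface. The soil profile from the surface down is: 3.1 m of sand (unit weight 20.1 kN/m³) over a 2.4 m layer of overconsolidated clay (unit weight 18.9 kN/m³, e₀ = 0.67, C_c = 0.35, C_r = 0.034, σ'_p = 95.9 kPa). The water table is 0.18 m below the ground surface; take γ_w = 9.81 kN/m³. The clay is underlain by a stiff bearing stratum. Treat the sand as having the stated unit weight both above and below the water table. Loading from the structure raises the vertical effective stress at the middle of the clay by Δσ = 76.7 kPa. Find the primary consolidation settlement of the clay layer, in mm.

S_c ≈ 67.5 mm

Mid-depth of clay below the ground surface: z = 3.1 + 2.4/2 = 4.3 m.
Total vertical stress at mid-clay: σ_v = 20.1×3.1 + 18.9×1.2 = 84.99 kPa.
Pore pressure: u = 9.81×(4.3 − 0.18) = 40.417 kPa.
Initial effective stress: σ'_0 = σ_v − u = 84.99 − 40.417 = 44.573 kPa.
Final effective stress: σ'_f = 44.573 + 76.7 = 121.27 kPa.
σ'_f = 121.27 > σ'_p = 95.9 kPa, so the stress path crosses the preconsolidation pressure — recompression up to σ'_p, then virgin compression beyond:
S_c = H/(1+e₀)·[C_r·log₁₀(σ'_p/σ'_0) + C_c·log₁₀(σ'_f/σ'_p)]
    = 2.4/1.67 × [0.034×log₁₀(95.9/44.573) + 0.35×log₁₀(121.27/95.9)]
    = 1.4371 × [0.011313 + 0.035677] = 0.06753 m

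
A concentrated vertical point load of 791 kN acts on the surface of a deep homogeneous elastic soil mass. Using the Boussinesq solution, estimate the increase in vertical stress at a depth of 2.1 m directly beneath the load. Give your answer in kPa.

Boussinesq vertical stress below a point load on an elastic half-space:
Δσ_z = 3P/(2πz²) · [1 + (r/z)²]^(−5/2)
r/z = 0/2.1 = 0; [1+(r/z)²]^(−5/2) = 1.
Δσ_z = 3×791/(2π×2.1²) × 1 = 85.641 × 1 = 85.64 kPa

Δσ_z ≈ 85.6 kPa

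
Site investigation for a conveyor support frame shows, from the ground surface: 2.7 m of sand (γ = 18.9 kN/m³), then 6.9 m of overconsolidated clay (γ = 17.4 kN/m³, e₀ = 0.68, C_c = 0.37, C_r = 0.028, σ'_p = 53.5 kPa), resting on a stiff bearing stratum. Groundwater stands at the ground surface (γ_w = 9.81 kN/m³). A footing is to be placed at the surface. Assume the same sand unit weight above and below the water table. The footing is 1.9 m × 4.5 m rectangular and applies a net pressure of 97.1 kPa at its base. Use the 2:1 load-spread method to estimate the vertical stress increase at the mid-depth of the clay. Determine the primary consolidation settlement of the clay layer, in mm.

Mid-depth of clay below the ground surface: z = 2.7 + 6.9/2 = 6.15 m.
Total vertical stress at mid-clay: σ_v = 18.9×2.7 + 17.4×3.45 = 111.06 kPa.
Pore pressure: u = 9.81×(6.15 − 0) = 60.332 kPa.
Initial effective stress: σ'_0 = σ_v − u = 111.06 − 60.332 = 50.728 kPa.
Stress increase at mid-clay by the 2:1 spreading method:
Δσ = qBL/((B+z)(L+z)) = 97.1×1.9×4.5/((1.9+6.15)(4.5+6.15)) = 9.6837 kPa
Final effective stress: σ'_f = 50.728 + 9.6837 = 60.412 kPa.
σ'_f = 60.412 > σ'_p = 53.5 kPa, so the stress path crosses the preconsolidation pressure — recompression up to σ'_p, then virgin compression beyond:
S_c = H/(1+e₀)·[C_r·log₁₀(σ'_p/σ'_0) + C_c·log₁₀(σ'_f/σ'_p)]
    = 6.9/1.68 × [0.028×log₁₀(53.5/50.728) + 0.37×log₁₀(60.412/53.5)]
    = 4.1071 × [0.00064697 + 0.019525] = 0.08285 m

S_c ≈ 82.8 mm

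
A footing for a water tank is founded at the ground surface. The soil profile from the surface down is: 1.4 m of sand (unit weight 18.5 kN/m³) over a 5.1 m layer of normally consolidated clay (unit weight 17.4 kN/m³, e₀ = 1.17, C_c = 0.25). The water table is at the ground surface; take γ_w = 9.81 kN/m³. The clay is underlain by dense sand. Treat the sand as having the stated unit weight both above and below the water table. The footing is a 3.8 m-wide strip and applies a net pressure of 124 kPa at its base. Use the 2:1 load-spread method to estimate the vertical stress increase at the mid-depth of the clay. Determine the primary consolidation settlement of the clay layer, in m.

Mid-depth of clay below the ground surface: z = 1.4 + 5.1/2 = 3.95 m.
Total vertical stress at mid-clay: σ_v = 18.5×1.4 + 17.4×2.55 = 70.27 kPa.
Pore pressure: u = 9.81×(3.95 − 0) = 38.75 kPa.
Initial effective stress: σ'_0 = σ_v − u = 70.27 − 38.75 = 31.52 kPa.
Stress increase at mid-clay by the 2:1 spreading method:
Δσ = qB/(B+z) = 124×3.8/(3.8+3.95) = 60.8 kPa
Final effective stress: σ'_f = σ'_0 + Δσ = 31.52 + 60.8 = 92.32 kPa.
Normally consolidated clay, so the full stress increment lies on the virgin compression line:
S_c = C_c·H/(1+e₀)·log₁₀(σ'_f/σ'_0) = 0.25×5.1/(1+1.17)×log₁₀(92.32/31.52)
    = 0.58756 × 0.46671 = 0.2742 m

S_c ≈ 0.274 m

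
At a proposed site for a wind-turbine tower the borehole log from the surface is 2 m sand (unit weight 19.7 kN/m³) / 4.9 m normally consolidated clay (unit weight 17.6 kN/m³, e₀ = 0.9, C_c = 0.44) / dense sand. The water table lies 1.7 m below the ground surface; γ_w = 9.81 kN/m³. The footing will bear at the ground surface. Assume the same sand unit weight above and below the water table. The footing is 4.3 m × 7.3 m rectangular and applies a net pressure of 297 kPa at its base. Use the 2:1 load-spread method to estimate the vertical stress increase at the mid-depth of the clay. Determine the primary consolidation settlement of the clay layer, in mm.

S_c ≈ 477 mm

Mid-depth of clay below the ground surface: z = 2 + 4.9/2 = 4.45 m.
Total vertical stress at mid-clay: σ_v = 19.7×2 + 17.6×2.45 = 82.52 kPa.
Pore pressure: u = 9.81×(4.45 − 1.7) = 26.978 kPa.
Initial effective stress: σ'_0 = σ_v − u = 82.52 − 26.978 = 55.542 kPa.
Stress increase at mid-clay by the 2:1 spreading method:
Δσ = qBL/((B+z)(L+z)) = 297×4.3×7.3/((4.3+4.45)(7.3+4.45)) = 90.678 kPa
Final effective stress: σ'_f = σ'_0 + Δσ = 55.542 + 90.678 = 146.22 kPa.
Normally consolidated clay, so the full stress increment lies on the virgin compression line:
S_c = C_c·H/(1+e₀)·log₁₀(σ'_f/σ'_0) = 0.44×4.9/(1+0.9)×log₁₀(146.22/55.542)
    = 1.1347 × 0.42039 = 0.477 m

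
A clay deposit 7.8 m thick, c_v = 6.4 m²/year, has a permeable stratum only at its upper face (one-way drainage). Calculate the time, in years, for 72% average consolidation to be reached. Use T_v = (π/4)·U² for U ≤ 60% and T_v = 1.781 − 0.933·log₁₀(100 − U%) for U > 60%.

Drainage path length: H_d = H = 7.8 m (single drainage).
U > 60%: T_v = 1.781 − 0.933·log₁₀(100 − 72) = 0.4308.
t = T_v·H_d²/c_v = 0.4308×7.8²/6.4 = 4.095 years.

t ≈ 4.1 years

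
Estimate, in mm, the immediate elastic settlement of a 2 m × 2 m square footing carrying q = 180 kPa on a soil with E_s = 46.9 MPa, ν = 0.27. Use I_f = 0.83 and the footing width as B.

S_e ≈ 5.91 mm

Immediate (elastic) settlement: S_e = q·B·(1−ν²)/E_s · I_f.
E_s = 46.9 MPa = 46900 kPa.
S_e = 180 × 2 × (1 − 0.27²) / 46900 × 0.83
    = 180 × 2 × 0.9271 / 46900 × 0.83
    = 0.005907 m = 5.907 mm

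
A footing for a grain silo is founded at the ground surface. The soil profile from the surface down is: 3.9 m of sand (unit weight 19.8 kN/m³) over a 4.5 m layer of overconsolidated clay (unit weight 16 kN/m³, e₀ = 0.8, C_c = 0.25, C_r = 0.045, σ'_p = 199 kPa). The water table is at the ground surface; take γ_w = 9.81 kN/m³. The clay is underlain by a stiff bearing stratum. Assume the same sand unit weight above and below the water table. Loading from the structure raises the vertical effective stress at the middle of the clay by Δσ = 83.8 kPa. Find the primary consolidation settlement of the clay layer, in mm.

Mid-depth of clay below the ground surface: z = 3.9 + 4.5/2 = 6.15 m.
Total vertical stress at mid-clay: σ_v = 19.8×3.9 + 16×2.25 = 113.22 kPa.
Pore pressure: u = 9.81×(6.15 − 0) = 60.332 kPa.
Initial effective stress: σ'_0 = σ_v − u = 113.22 − 60.332 = 52.888 kPa.
Final effective stress: σ'_f = 52.888 + 83.8 = 136.69 kPa.
σ'_f = 136.69 ≤ σ'_p = 199 kPa, so the clay remains overconsolidated and only the recompression index applies:
S_c = C_r·H/(1+e₀)·log₁₀(σ'_f/σ'_0) = 0.045×4.5/1.8×log₁₀(136.69/52.888)
    = 0.1125 × 0.41238 = 0.04639 m

S_c ≈ 46.4 mm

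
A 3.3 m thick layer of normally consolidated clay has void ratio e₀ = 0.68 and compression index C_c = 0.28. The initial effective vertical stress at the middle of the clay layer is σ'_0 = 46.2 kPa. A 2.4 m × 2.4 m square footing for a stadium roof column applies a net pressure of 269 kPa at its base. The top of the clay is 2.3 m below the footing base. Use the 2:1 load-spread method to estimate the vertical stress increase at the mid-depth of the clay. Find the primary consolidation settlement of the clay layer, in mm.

S_c ≈ 145 mm

Mid-depth of clay below the footing base: z = 2.3 + 3.3/2 = 3.95 m.
Stress increase at mid-clay by the 2:1 spreading method:
Δσ = qBL/((B+z)(L+z)) = 269×2.4×2.4/((2.4+3.95)(2.4+3.95)) = 38.426 kPa
Final effective stress: σ'_f = σ'_0 + Δσ = 46.2 + 38.426 = 84.626 kPa.
Normally consolidated clay, so the full stress increment lies on the virgin compression line:
S_c = C_c·H/(1+e₀)·log₁₀(σ'_f/σ'_0) = 0.28×3.3/(1+0.68)×log₁₀(84.626/46.2)
    = 0.55 × 0.26286 = 0.1446 m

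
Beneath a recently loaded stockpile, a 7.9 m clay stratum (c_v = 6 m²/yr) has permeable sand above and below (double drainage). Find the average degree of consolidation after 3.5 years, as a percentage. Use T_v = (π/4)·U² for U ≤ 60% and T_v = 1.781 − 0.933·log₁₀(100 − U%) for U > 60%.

U ≈ 97.1 %

Drainage path length: H_d = H/2 = 3.95 m (double drainage).
T_v = c_v·t/H_d² = 6×3.5/3.95² = 1.3459.
T_v = 1.3459 corresponds to the U > 60% branch:
U = 1 − 10^((1.781 − T_v)/0.933)/100 = 0.9707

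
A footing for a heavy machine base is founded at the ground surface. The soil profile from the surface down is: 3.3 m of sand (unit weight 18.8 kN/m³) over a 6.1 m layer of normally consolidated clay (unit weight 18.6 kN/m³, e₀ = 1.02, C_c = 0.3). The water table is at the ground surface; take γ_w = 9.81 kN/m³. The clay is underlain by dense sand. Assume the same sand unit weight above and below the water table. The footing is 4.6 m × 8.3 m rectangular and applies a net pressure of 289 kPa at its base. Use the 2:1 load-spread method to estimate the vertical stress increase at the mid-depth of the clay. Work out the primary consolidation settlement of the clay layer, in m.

S_c ≈ 0.313 m

Mid-depth of clay below the ground surface: z = 3.3 + 6.1/2 = 6.35 m.
Total vertical stress at mid-clay: σ_v = 18.8×3.3 + 18.6×3.05 = 118.77 kPa.
Pore pressure: u = 9.81×(6.35 − 0) = 62.294 kPa.
Initial effective stress: σ'_0 = σ_v − u = 118.77 − 62.294 = 56.476 kPa.
Stress increase at mid-clay by the 2:1 spreading method:
Δσ = qBL/((B+z)(L+z)) = 289×4.6×8.3/((4.6+6.35)(8.3+6.35)) = 68.783 kPa
Final effective stress: σ'_f = σ'_0 + Δσ = 56.476 + 68.783 = 125.26 kPa.
Normally consolidated clay, so the full stress increment lies on the virgin compression line:
S_c = C_c·H/(1+e₀)·log₁₀(σ'_f/σ'_0) = 0.3×6.1/(1+1.02)×log₁₀(125.26/56.476)
    = 0.90594 × 0.34595 = 0.3134 m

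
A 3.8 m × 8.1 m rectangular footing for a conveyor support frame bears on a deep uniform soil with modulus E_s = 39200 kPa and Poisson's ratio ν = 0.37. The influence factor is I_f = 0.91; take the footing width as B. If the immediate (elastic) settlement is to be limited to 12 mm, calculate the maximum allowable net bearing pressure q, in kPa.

q ≈ 158 kPa

S_e = q·B·(1−ν²)/E_s · I_f  ⇒  q = S_e·E_s / (B·(1−ν²)·I_f).
q = 0.012 × 39200 / (3.8 × 0.8631 × 0.91) = 157.6 kPa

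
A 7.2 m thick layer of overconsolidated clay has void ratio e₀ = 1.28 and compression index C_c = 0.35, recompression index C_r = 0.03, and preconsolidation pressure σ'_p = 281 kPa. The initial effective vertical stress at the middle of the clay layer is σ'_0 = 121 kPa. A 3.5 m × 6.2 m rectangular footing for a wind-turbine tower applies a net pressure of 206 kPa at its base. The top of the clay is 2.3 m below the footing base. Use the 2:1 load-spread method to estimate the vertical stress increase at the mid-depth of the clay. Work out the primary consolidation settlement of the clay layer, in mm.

S_c ≈ 11.6 mm

Mid-depth of clay below the footing base: z = 2.3 + 7.2/2 = 5.9 m.
Stress increase at mid-clay by the 2:1 spreading method:
Δσ = qBL/((B+z)(L+z)) = 206×3.5×6.2/((3.5+5.9)(6.2+5.9)) = 39.302 kPa
Final effective stress: σ'_f = 121 + 39.302 = 160.3 kPa.
σ'_f = 160.3 ≤ σ'_p = 281 kPa, so the clay remains overconsolidated and only the recompression index applies:
S_c = C_r·H/(1+e₀)·log₁₀(σ'_f/σ'_0) = 0.03×7.2/2.28×log₁₀(160.3/121)
    = 0.094737 × 0.12215 = 0.01157 m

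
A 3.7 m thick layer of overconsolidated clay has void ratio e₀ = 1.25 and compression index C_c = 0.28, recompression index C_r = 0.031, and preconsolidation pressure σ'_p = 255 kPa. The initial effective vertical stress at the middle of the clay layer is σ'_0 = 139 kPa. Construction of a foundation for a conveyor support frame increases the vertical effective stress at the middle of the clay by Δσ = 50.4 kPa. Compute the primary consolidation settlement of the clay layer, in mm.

Final effective stress: σ'_f = 139 + 50.4 = 189.4 kPa.
σ'_f = 189.4 ≤ σ'_p = 255 kPa, so the clay remains overconsolidated and only the recompression index applies:
S_c = C_r·H/(1+e₀)·log₁₀(σ'_f/σ'_0) = 0.031×3.7/2.25×log₁₀(189.4/139)
    = 0.050976 × 0.13437 = 0.00685 m

S_c ≈ 6.85 mm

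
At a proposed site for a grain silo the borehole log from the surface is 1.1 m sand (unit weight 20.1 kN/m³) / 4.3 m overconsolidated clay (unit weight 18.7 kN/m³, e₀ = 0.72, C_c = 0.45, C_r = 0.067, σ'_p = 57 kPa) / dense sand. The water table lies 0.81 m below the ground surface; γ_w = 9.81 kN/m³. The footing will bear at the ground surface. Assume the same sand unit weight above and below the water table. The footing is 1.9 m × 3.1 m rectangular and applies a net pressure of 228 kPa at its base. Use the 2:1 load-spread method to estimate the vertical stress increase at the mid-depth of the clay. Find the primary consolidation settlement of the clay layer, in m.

S_c ≈ 0.191 m

Mid-depth of clay below the ground surface: z = 1.1 + 4.3/2 = 3.25 m.
Total vertical stress at mid-clay: σ_v = 20.1×1.1 + 18.7×2.15 = 62.315 kPa.
Pore pressure: u = 9.81×(3.25 − 0.81) = 23.936 kPa.
Initial effective stress: σ'_0 = σ_v − u = 62.315 − 23.936 = 38.379 kPa.
Stress increase at mid-clay by the 2:1 spreading method:
Δσ = qBL/((B+z)(L+z)) = 228×1.9×3.1/((1.9+3.25)(3.1+3.25)) = 41.065 kPa
Final effective stress: σ'_f = 38.379 + 41.065 = 79.444 kPa.
σ'_f = 79.444 > σ'_p = 57 kPa, so the stress path crosses the preconsolidation pressure — recompression up to σ'_p, then virgin compression beyond:
S_c = H/(1+e₀)·[C_r·log₁₀(σ'_p/σ'_0) + C_c·log₁₀(σ'_f/σ'_p)]
    = 4.3/1.72 × [0.067×log₁₀(57/38.379) + 0.45×log₁₀(79.444/57)]
    = 2.5 × [0.011509 + 0.064884] = 0.191 m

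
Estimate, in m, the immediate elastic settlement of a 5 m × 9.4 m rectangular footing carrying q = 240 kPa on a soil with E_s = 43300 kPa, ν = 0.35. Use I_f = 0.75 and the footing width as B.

Immediate (elastic) settlement: S_e = q·B·(1−ν²)/E_s · I_f.
S_e = 240 × 5 × (1 − 0.35²) / 43300 × 0.75
    = 240 × 5 × 0.8775 / 43300 × 0.75
    = 0.01824 m

S_e ≈ 0.0182 m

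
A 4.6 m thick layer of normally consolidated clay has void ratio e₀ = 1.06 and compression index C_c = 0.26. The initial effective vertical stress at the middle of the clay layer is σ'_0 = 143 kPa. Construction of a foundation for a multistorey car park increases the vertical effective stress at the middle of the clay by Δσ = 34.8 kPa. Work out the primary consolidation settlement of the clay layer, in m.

Final effective stress: σ'_f = σ'_0 + Δσ = 143 + 34.8 = 177.8 kPa.
Normally consolidated clay, so the full stress increment lies on the virgin compression line:
S_c = C_c·H/(1+e₀)·log₁₀(σ'_f/σ'_0) = 0.26×4.6/(1+1.06)×log₁₀(177.8/143)
    = 0.58058 × 0.094596 = 0.05492 m

S_c ≈ 0.0549 m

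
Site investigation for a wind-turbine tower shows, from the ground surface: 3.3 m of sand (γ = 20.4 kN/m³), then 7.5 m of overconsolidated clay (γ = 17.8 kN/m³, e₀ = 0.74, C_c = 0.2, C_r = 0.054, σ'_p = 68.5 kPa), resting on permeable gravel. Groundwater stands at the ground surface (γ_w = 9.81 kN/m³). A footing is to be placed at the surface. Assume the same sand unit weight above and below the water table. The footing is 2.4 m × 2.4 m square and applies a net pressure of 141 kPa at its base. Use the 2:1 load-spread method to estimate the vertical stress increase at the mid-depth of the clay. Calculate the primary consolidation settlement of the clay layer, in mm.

Mid-depth of clay below the ground surface: z = 3.3 + 7.5/2 = 7.05 m.
Total vertical stress at mid-clay: σ_v = 20.4×3.3 + 17.8×3.75 = 134.07 kPa.
Pore pressure: u = 9.81×(7.05 − 0) = 69.16 kPa.
Initial effective stress: σ'_0 = σ_v − u = 134.07 − 69.16 = 64.91 kPa.
Stress increase at mid-clay by the 2:1 spreading method:
Δσ = qBL/((B+z)(L+z)) = 141×2.4×2.4/((2.4+7.05)(2.4+7.05)) = 9.0945 kPa
Final effective stress: σ'_f = 64.91 + 9.0945 = 74.004 kPa.
σ'_f = 74.004 > σ'_p = 68.5 kPa, so the stress path crosses the preconsolidation pressure — recompression up to σ'_p, then virgin compression beyond:
S_c = H/(1+e₀)·[C_r·log₁₀(σ'_p/σ'_0) + C_c·log₁₀(σ'_f/σ'_p)]
    = 7.5/1.74 × [0.054×log₁₀(68.5/64.91) + 0.2×log₁₀(74.004/68.5)]
    = 4.3103 × [0.0012625 + 0.0067129] = 0.03438 m

S_c ≈ 34.4 mm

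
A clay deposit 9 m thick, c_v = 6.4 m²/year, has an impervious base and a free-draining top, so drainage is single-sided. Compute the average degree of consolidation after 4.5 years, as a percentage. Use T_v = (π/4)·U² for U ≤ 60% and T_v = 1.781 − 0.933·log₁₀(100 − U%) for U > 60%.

U ≈ 66.3 %

Drainage path length: H_d = H = 9 m (single drainage).
T_v = c_v·t/H_d² = 6.4×4.5/9² = 0.35556.
T_v = 0.35556 corresponds to the U > 60% branch:
U = 1 − 10^((1.781 − T_v)/0.933)/100 = 0.6629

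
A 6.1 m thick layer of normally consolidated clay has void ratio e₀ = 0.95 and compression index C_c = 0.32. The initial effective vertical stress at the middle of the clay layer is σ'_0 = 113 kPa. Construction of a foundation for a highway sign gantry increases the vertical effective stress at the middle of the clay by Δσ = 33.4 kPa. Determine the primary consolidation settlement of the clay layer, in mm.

Final effective stress: σ'_f = σ'_0 + Δσ = 113 + 33.4 = 146.4 kPa.
Normally consolidated clay, so the full stress increment lies on the virgin compression line:
S_c = C_c·H/(1+e₀)·log₁₀(σ'_f/σ'_0) = 0.32×6.1/(1+0.95)×log₁₀(146.4/113)
    = 1.001 × 0.11246 = 0.1126 m

S_c ≈ 113 mm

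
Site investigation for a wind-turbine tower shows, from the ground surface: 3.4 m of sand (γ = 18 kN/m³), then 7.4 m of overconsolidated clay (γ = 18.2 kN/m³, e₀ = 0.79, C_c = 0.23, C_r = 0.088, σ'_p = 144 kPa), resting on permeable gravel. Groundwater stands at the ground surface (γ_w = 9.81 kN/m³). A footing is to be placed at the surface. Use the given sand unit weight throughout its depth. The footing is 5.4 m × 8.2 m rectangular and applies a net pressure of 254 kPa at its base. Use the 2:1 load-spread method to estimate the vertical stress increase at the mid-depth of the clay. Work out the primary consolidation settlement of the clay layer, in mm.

S_c ≈ 109 mm

Mid-depth of clay below the ground surface: z = 3.4 + 7.4/2 = 7.1 m.
Total vertical stress at mid-clay: σ_v = 18×3.4 + 18.2×3.7 = 128.54 kPa.
Pore pressure: u = 9.81×(7.1 − 0) = 69.651 kPa.
Initial effective stress: σ'_0 = σ_v − u = 128.54 − 69.651 = 58.889 kPa.
Stress increase at mid-clay by the 2:1 spreading method:
Δσ = qBL/((B+z)(L+z)) = 254×5.4×8.2/((5.4+7.1)(8.2+7.1)) = 58.808 kPa
Final effective stress: σ'_f = 58.889 + 58.808 = 117.7 kPa.
σ'_f = 117.7 ≤ σ'_p = 144 kPa, so the clay remains overconsolidated and only the recompression index applies:
S_c = C_r·H/(1+e₀)·log₁₀(σ'_f/σ'_0) = 0.088×7.4/1.79×log₁₀(117.7/58.889)
    = 0.3638 × 0.30074 = 0.1094 m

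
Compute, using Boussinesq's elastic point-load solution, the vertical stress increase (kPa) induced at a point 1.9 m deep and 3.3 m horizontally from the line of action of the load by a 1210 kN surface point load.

Boussinesq vertical stress below a point load on an elastic half-space:
Δσ_z = 3P/(2πz²) · [1 + (r/z)²]^(−5/2)
r/z = 3.3/1.9 = 1.7368; [1+(r/z)²]^(−5/2) = 0.030928.
Δσ_z = 3×1210/(2π×1.9²) × 0.030928 = 160.04 × 0.030928 = 4.95 kPa

Δσ_z ≈ 4.95 kPa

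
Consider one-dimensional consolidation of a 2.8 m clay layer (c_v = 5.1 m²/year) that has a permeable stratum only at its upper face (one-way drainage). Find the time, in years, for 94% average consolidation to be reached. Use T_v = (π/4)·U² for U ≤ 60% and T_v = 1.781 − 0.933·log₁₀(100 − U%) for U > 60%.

Drainage path length: H_d = H = 2.8 m (single drainage).
U > 60%: T_v = 1.781 − 0.933·log₁₀(100 − 94) = 1.055.
t = T_v·H_d²/c_v = 1.055×2.8²/5.1 = 1.622 years.

t ≈ 1.62 years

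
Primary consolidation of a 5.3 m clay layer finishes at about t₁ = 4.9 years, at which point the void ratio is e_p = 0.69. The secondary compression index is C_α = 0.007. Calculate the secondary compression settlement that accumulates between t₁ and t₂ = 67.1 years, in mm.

Secondary compression: S_s = C_α·H/(1+e_p)·log₁₀(t₂/t₁)
S_s = 0.007×5.3/(1+0.69)×log₁₀(67.1/4.9)
    = 0.02195 × 1.137 = 0.02495 m

S_s ≈ 24.9 mm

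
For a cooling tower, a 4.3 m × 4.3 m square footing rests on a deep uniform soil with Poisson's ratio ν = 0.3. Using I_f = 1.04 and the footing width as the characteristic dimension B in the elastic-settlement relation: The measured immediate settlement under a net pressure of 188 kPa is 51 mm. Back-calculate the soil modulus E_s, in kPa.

E_s ≈ 15000 kPa

S_e = q·B·(1−ν²)/E_s · I_f  ⇒  E_s = q·B·(1−ν²)·I_f / S_e.
E_s = 188 × 4.3 × 0.91 × 1.04 / 0.051 = 15000 kPa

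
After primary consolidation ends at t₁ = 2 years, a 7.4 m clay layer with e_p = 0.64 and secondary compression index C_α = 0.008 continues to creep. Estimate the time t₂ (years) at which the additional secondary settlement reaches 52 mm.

S_s = C_α·H/(1+e_p)·log₁₀(t₂/t₁) ⇒ log₁₀(t₂/t₁) = S_s·(1+e_p)/(C_α·H).
log₁₀(t₂/t₁) = 0.052 × (1+0.64) / (0.008×7.4) = 1.441
t₂ = t₁ × 10^1.441 = 2 × 27.58 = 55.15 years

t₂ ≈ 55.2 years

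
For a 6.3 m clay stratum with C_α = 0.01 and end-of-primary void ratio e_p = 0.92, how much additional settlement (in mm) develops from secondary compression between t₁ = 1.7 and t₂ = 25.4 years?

S_s ≈ 38.5 mm

Secondary compression: S_s = C_α·H/(1+e_p)·log₁₀(t₂/t₁)
S_s = 0.01×6.3/(1+0.92)×log₁₀(25.4/1.7)
    = 0.03281 × 1.174 = 0.03853 m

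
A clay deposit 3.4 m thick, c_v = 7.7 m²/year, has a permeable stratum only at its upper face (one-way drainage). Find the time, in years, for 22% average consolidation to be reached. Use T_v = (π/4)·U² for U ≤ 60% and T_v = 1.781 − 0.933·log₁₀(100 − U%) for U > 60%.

Drainage path length: H_d = H = 3.4 m (single drainage).
U ≤ 60%: T_v = (π/4)·U² = (π/4)×0.22² = 0.038013.
t = T_v·H_d²/c_v = 0.038013×3.4²/7.7 = 0.05707 years.

t ≈ 0.0571 years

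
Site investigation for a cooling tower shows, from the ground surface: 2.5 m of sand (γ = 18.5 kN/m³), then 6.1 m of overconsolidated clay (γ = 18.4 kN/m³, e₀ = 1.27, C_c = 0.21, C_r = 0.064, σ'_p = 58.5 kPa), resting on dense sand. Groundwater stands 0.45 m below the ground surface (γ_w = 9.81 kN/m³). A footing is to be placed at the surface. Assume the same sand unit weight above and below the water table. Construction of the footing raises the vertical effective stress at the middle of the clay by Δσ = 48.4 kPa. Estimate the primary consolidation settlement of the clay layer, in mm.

S_c ≈ 142 mm

Mid-depth of clay below the ground surface: z = 2.5 + 6.1/2 = 5.55 m.
Total vertical stress at mid-clay: σ_v = 18.5×2.5 + 18.4×3.05 = 102.37 kPa.
Pore pressure: u = 9.81×(5.55 − 0.45) = 50.031 kPa.
Initial effective stress: σ'_0 = σ_v − u = 102.37 − 50.031 = 52.339 kPa.
Final effective stress: σ'_f = 52.339 + 48.4 = 100.74 kPa.
σ'_f = 100.74 > σ'_p = 58.5 kPa, so the stress path crosses the preconsolidation pressure — recompression up to σ'_p, then virgin compression beyond:
S_c = H/(1+e₀)·[C_r·log₁₀(σ'_p/σ'_0) + C_c·log₁₀(σ'_f/σ'_p)]
    = 6.1/2.27 × [0.064×log₁₀(58.5/52.339) + 0.21×log₁₀(100.74/58.5)]
    = 2.6872 × [0.0030931 + 0.04957] = 0.1415 m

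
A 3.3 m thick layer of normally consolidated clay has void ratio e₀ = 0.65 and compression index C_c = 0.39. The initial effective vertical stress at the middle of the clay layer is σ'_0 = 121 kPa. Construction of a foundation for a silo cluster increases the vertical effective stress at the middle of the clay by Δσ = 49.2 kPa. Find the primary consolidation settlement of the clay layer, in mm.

Final effective stress: σ'_f = σ'_0 + Δσ = 121 + 49.2 = 170.2 kPa.
Normally consolidated clay, so the full stress increment lies on the virgin compression line:
S_c = C_c·H/(1+e₀)·log₁₀(σ'_f/σ'_0) = 0.39×3.3/(1+0.65)×log₁₀(170.2/121)
    = 0.78 × 0.14817 = 0.1156 m

S_c ≈ 116 mm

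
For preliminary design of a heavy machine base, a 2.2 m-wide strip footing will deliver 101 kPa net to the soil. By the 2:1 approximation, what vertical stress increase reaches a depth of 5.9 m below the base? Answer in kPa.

By the 2:1 method the load spreads at 1 horizontal : 2 vertical, so at depth z the loaded area has grown by z in each plan dimension:
Δσ = qB/(B+z) = 101×2.2/(2.2+5.9) = 27.432 kPa

Δσ_z ≈ 27.4 kPa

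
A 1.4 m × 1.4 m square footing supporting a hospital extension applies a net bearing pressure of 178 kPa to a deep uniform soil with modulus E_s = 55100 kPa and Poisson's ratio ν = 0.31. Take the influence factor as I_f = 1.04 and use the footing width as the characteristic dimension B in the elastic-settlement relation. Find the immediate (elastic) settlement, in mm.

S_e ≈ 4.25 mm

Immediate (elastic) settlement: S_e = q·B·(1−ν²)/E_s · I_f.
S_e = 178 × 1.4 × (1 − 0.31²) / 55100 × 1.04
    = 178 × 1.4 × 0.9039 / 55100 × 1.04
    = 0.004252 m = 4.252 mm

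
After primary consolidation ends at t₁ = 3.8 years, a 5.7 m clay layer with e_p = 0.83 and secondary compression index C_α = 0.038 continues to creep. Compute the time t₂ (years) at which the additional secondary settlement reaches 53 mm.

t₂ ≈ 10.7 years

S_s = C_α·H/(1+e_p)·log₁₀(t₂/t₁) ⇒ log₁₀(t₂/t₁) = S_s·(1+e_p)/(C_α·H).
log₁₀(t₂/t₁) = 0.053 × (1+0.83) / (0.038×5.7) = 0.4478
t₂ = t₁ × 10^0.4478 = 3.8 × 2.804 = 10.66 years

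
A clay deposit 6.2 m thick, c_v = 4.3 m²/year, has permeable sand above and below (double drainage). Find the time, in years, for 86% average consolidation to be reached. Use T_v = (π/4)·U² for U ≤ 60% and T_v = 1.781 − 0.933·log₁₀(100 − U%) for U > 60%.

Drainage path length: H_d = H/2 = 3.1 m (double drainage).
U > 60%: T_v = 1.781 − 0.933·log₁₀(100 − 86) = 0.71166.
t = T_v·H_d²/c_v = 0.71166×3.1²/4.3 = 1.59 years.

t ≈ 1.59 years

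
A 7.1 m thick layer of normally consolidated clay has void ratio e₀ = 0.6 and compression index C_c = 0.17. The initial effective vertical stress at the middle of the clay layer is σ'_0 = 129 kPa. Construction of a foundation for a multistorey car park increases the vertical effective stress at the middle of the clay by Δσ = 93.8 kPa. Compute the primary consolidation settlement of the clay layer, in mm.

Final effective stress: σ'_f = σ'_0 + Δσ = 129 + 93.8 = 222.8 kPa.
Normally consolidated clay, so the full stress increment lies on the virgin compression line:
S_c = C_c·H/(1+e₀)·log₁₀(σ'_f/σ'_0) = 0.17×7.1/(1+0.6)×log₁₀(222.8/129)
    = 0.75438 × 0.23733 = 0.179 m

S_c ≈ 179 mm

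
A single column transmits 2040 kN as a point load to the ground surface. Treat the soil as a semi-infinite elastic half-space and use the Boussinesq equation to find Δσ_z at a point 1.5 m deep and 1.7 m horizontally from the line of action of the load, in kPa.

Δσ_z ≈ 54.9 kPa

Boussinesq vertical stress below a point load on an elastic half-space:
Δσ_z = 3P/(2πz²) · [1 + (r/z)²]^(−5/2)
r/z = 1.7/1.5 = 1.1333; [1+(r/z)²]^(−5/2) = 0.12678.
Δσ_z = 3×2040/(2π×1.5²) × 0.12678 = 432.9 × 0.12678 = 54.88 kPa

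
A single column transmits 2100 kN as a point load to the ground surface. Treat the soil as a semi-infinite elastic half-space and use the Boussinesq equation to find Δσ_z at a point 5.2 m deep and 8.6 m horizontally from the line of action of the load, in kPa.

Boussinesq vertical stress below a point load on an elastic half-space:
Δσ_z = 3P/(2πz²) · [1 + (r/z)²]^(−5/2)
r/z = 8.6/5.2 = 1.6538; [1+(r/z)²]^(−5/2) = 0.037086.
Δσ_z = 3×2100/(2π×5.2²) × 0.037086 = 37.081 × 0.037086 = 1.375 kPa

Δσ_z ≈ 1.38 kPa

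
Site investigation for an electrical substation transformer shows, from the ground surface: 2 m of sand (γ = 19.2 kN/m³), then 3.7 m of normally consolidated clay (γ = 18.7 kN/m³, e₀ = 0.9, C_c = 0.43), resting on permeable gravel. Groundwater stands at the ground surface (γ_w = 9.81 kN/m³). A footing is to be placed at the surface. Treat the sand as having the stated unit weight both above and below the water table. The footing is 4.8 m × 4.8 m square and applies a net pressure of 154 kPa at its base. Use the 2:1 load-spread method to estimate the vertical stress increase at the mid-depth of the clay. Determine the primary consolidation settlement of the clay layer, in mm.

Mid-depth of clay below the ground surface: z = 2 + 3.7/2 = 3.85 m.
Total vertical stress at mid-clay: σ_v = 19.2×2 + 18.7×1.85 = 72.995 kPa.
Pore pressure: u = 9.81×(3.85 − 0) = 37.769 kPa.
Initial effective stress: σ'_0 = σ_v − u = 72.995 − 37.769 = 35.226 kPa.
Stress increase at mid-clay by the 2:1 spreading method:
Δσ = qBL/((B+z)(L+z)) = 154×4.8×4.8/((4.8+3.85)(4.8+3.85)) = 47.421 kPa
Final effective stress: σ'_f = σ'_0 + Δσ = 35.226 + 47.421 = 82.647 kPa.
Normally consolidated clay, so the full stress increment lies on the virgin compression line:
S_c = C_c·H/(1+e₀)·log₁₀(σ'_f/σ'_0) = 0.43×3.7/(1+0.9)×log₁₀(82.647/35.226)
    = 0.83737 × 0.37036 = 0.3101 m

S_c ≈ 310 mm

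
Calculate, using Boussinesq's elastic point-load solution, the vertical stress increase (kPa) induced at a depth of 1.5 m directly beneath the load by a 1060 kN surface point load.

Boussinesq vertical stress below a point load on an elastic half-space:
Δσ_z = 3P/(2πz²) · [1 + (r/z)²]^(−5/2)
r/z = 0/1.5 = 0; [1+(r/z)²]^(−5/2) = 1.
Δσ_z = 3×1060/(2π×1.5²) × 1 = 224.94 × 1 = 224.9 kPa

Δσ_z ≈ 225 kPa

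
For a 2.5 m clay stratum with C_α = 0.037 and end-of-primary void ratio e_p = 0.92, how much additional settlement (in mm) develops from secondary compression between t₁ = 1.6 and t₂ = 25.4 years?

Secondary compression: S_s = C_α·H/(1+e_p)·log₁₀(t₂/t₁)
S_s = 0.037×2.5/(1+0.92)×log₁₀(25.4/1.6)
    = 0.04818 × 1.201 = 0.05785 m

S_s ≈ 57.8 mm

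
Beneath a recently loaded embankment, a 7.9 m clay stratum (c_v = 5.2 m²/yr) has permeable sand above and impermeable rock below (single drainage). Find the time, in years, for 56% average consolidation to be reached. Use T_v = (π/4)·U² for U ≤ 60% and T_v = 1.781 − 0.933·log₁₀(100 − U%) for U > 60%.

Drainage path length: H_d = H = 7.9 m (single drainage).
U ≤ 60%: T_v = (π/4)·U² = (π/4)×0.56² = 0.2463.
t = T_v·H_d²/c_v = 0.2463×7.9²/5.2 = 2.956 years.

t ≈ 2.96 years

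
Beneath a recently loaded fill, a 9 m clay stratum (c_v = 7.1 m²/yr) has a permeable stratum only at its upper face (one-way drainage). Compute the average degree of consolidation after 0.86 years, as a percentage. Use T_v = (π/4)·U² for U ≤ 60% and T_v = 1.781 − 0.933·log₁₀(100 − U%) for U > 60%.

U ≈ 31 %

Drainage path length: H_d = H = 9 m (single drainage).
T_v = c_v·t/H_d² = 7.1×0.86/9² = 0.075383.
T_v = 0.075383 corresponds to the U ≤ 60% branch:
U = √(4T_v/π) = 0.3098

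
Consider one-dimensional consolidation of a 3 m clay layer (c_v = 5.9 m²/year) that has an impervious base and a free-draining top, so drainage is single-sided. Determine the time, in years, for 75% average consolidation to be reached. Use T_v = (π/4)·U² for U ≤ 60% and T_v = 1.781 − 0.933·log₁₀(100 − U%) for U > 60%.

Drainage path length: H_d = H = 3 m (single drainage).
U > 60%: T_v = 1.781 − 0.933·log₁₀(100 − 75) = 0.47672.
t = T_v·H_d²/c_v = 0.47672×3²/5.9 = 0.7272 years.

t ≈ 0.727 years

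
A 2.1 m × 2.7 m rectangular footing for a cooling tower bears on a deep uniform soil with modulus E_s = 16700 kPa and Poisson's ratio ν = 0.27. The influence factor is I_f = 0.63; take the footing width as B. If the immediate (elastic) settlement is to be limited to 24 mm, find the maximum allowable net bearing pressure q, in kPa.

q ≈ 327 kPa

S_e = q·B·(1−ν²)/E_s · I_f  ⇒  q = S_e·E_s / (B·(1−ν²)·I_f).
q = 0.024 × 16700 / (2.1 × 0.9271 × 0.63) = 326.8 kPa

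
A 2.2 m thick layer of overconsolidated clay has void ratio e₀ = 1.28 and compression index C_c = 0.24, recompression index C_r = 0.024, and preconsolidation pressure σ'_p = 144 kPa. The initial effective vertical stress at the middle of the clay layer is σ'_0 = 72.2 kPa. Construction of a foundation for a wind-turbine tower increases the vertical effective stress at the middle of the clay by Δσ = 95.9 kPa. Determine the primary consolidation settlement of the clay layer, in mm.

Final effective stress: σ'_f = 72.2 + 95.9 = 168.1 kPa.
σ'_f = 168.1 > σ'_p = 144 kPa, so the stress path crosses the preconsolidation pressure — recompression up to σ'_p, then virgin compression beyond:
S_c = H/(1+e₀)·[C_r·log₁₀(σ'_p/σ'_0) + C_c·log₁₀(σ'_f/σ'_p)]
    = 2.2/2.28 × [0.024×log₁₀(144/72.2) + 0.24×log₁₀(168.1/144)]
    = 0.96491 × [0.0071958 + 0.016129] = 0.02251 m

S_c ≈ 22.5 mm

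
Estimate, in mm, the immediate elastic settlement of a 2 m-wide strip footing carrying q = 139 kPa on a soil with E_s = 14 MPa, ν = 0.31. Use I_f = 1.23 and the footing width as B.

Immediate (elastic) settlement: S_e = q·B·(1−ν²)/E_s · I_f.
E_s = 14 MPa = 14000 kPa.
S_e = 139 × 2 × (1 − 0.31²) / 14000 × 1.23
    = 139 × 2 × 0.9039 / 14000 × 1.23
    = 0.02208 m = 22.08 mm

S_e ≈ 22.1 mm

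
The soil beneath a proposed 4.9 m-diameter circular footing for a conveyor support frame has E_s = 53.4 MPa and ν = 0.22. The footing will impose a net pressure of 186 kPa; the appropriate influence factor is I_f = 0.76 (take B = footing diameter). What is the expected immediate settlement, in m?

S_e ≈ 0.0123 m

Immediate (elastic) settlement: S_e = q·B·(1−ν²)/E_s · I_f.
E_s = 53.4 MPa = 53400 kPa.
S_e = 186 × 4.9 × (1 − 0.22²) / 53400 × 0.76
    = 186 × 4.9 × 0.9516 / 53400 × 0.76
    = 0.01234 m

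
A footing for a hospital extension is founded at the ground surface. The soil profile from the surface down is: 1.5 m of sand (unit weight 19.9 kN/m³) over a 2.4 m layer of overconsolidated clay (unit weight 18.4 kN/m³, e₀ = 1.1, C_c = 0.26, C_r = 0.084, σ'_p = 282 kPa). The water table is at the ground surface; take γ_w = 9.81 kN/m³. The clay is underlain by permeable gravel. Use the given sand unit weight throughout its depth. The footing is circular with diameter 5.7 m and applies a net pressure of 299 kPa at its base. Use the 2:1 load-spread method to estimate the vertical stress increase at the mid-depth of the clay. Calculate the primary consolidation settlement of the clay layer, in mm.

S_c ≈ 77.5 mm

Mid-depth of clay below the ground surface: z = 1.5 + 2.4/2 = 2.7 m.
Total vertical stress at mid-clay: σ_v = 19.9×1.5 + 18.4×1.2 = 51.93 kPa.
Pore pressure: u = 9.81×(2.7 − 0) = 26.487 kPa.
Initial effective stress: σ'_0 = σ_v − u = 51.93 − 26.487 = 25.443 kPa.
Stress increase at mid-clay by the 2:1 spreading method:
Δσ ≈ qD²/(D+z)² = 299×5.7²/(5.7+2.7)² = 137.68 kPa
Final effective stress: σ'_f = 25.443 + 137.68 = 163.12 kPa.
σ'_f = 163.12 ≤ σ'_p = 282 kPa, so the clay remains overconsolidated and only the recompression index applies:
S_c = C_r·H/(1+e₀)·log₁₀(σ'_f/σ'_0) = 0.084×2.4/2.1×log₁₀(163.12/25.443)
    = 0.096004 × 0.80694 = 0.07747 m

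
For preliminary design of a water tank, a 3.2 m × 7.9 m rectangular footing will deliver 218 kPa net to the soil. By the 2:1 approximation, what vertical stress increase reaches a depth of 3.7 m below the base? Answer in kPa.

Δσ_z ≈ 68.9 kPa

By the 2:1 method the load spreads at 1 horizontal : 2 vertical, so at depth z the loaded area has grown by z in each plan dimension:
Δσ = qBL/((B+z)(L+z)) = 218×3.2×7.9/((3.2+3.7)(7.9+3.7)) = 68.854 kPa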